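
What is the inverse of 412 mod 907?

907 = 2×412 + 83
412 = 4×83 + 80
83 = 1×80 + 3
80 = 26×3 + 2
3 = 1×2 + 1
2 = 2×1 + 0
gcd(412, 907) = 1, so the inverse exists.
Bézout: 1 = 139×907 − 306×412.
So 412⁻¹ ≡ −306 ≡ 601 (mod 907).

601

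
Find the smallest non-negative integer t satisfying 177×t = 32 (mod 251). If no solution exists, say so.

gcd(177, 251) = 1, so a unique solution mod 251 exists.
177⁻¹ ≡ 78 (mod 251).
t ≡ 78×32 ≡ 237 (mod 251).

237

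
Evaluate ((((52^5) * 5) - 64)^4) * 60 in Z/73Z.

(52)^5 ≡ 30 (mod 73)
30 * 5 = 150 ≡ 4 (mod 73)
4 - 64 = -60 ≡ 13 (mod 73)
(13)^4 ≡ 18 (mod 73)
18 * 60 = 1080 ≡ 58 (mod 73)

58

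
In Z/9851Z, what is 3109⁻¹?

9851 = 3*3109 + 524
3109 = 5*524 + 489
524 = 1*489 + 35
489 = 13*35 + 34
35 = 1*34 + 1
34 = 34*1 + 0
gcd(3109, 9851) = 1, so the inverse exists.
Bézout: 1 = 89*9851 − 282*3109.
So 3109⁻¹ ≡ −282 ≡ 9569 (mod 9851).

9569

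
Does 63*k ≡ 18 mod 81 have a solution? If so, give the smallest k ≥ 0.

8

gcd(63, 81) = 9, and 9 | 18, so solutions exist.
Divide through by 9: 7*k mod 9 = 2.
7⁻¹ ≡ 4 (mod 9).
k ≡ 4*2 ≡ 8 (mod 9).
The smallest non-negative solution is k = 8.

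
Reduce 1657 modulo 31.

1657 = 53×31 + 14, so 1657 ≡ 14 (mod 31).

14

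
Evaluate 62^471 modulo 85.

62^1 ≡ 62 (mod 85)
62^2 ≡ 62^2 = 3844 ≡ 19 (mod 85)
62^4 ≡ 19^2 = 361 ≡ 21 (mod 85)
62^8 ≡ 21^2 = 441 ≡ 16 (mod 85)
62^16 ≡ 16^2 = 256 ≡ 1 (mod 85)
62^32 ≡ 1^2 = 1 (mod 85)
62^64 ≡ 1^2 = 1 (mod 85)
62^128 ≡ 1^2 = 1 (mod 85)
62^256 ≡ 1^2 = 1 (mod 85)
62^471 = 62^256 * 62^128 * 62^64 * 62^16 * 62^4 * 62^2 * 62^1 ≡ 1 * 1 * 1 * 1 * 21 * 19 * 62 (mod 85).
Accumulate the product:
1 * 1 = 1
1 * 1 = 1
1 * 1 = 1
1 * 21 = 21
21 * 19 = 399 ≡ 59
59 * 62 = 3658 ≡ 3

3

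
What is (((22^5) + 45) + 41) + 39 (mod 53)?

(22)^5 ≡ 18 (mod 53)
18 + 45 = 63 ≡ 10 (mod 53)
10 + 41 = 51
51 + 39 = 90 ≡ 37 (mod 53)

37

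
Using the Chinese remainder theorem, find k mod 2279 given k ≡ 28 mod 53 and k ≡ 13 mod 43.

53⁻¹ mod 43: 53×13 ≡ 1 (mod 43), so 53⁻¹ ≡ 13.
k = 28 + 53×((13 − 28)×13 mod 43) = 28 + 53×20 = 1088.

1088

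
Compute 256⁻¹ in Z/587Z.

587 = 2·256 + 75
256 = 3·75 + 31
75 = 2·31 + 13
31 = 2·13 + 5
13 = 2·5 + 3
5 = 1·3 + 2
3 = 1·2 + 1
2 = 2·1 + 0
gcd(256, 587) = 1, so the inverse exists.
Back-substitute for 1:
1 = 1·3 − 1·2
  = −1·5 + 2·3
  = 2·13 − 5·5
  = −5·31 + 12·13
  = 12·75 − 29·31
  = −29·256 + 99·75
  = 99·587 − 227·256
So 256⁻¹ ≡ −227 ≡ 360 (mod 587).

360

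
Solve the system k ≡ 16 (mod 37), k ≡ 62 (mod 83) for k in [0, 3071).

37⁻¹ mod 83: 37*9 ≡ 1 (mod 83), so 37⁻¹ ≡ 9.
k = 16 + 37*((62 − 16)*9 mod 83) = 16 + 37*82 = 3050.

3050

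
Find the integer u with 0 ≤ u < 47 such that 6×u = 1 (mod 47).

By the extended Euclidean algorithm:
47 = 7·6 + 5
6 = 1·5 + 1
5 = 5·1 + 0
gcd(6, 47) = 1, so the inverse exists.
Back-substitute for 1:
1 = 1·6 − 1·5
  = −1·47 + 8·6
So 6⁻¹ ≡ 8 (mod 47).

8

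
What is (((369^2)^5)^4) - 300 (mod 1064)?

(369)^2 ≡ 1033 (mod 1064)
(1033)^5 ≡ 961 (mod 1064)
(961)^4 ≡ 961 (mod 1064)
961 - 300 = 661

661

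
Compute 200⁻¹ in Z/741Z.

515

By the extended Euclidean algorithm:
741 = 3×200 + 141
200 = 1×141 + 59
141 = 2×59 + 23
59 = 2×23 + 13
23 = 1×13 + 10
13 = 1×10 + 3
10 = 3×3 + 1
3 = 3×1 + 0
gcd(200, 741) = 1, so the inverse exists.
Bézout: 1 = 61×741 − 226×200.
So 200⁻¹ ≡ −226 ≡ 515 (mod 741).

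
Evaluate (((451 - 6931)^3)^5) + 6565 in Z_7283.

1800

451 - 6931 = -6480 ≡ 803 (mod 7283)
(803)^3 ≡ 4025 (mod 7283)
(4025)^5 ≡ 2518 (mod 7283)
2518 + 6565 = 9083 ≡ 1800 (mod 7283)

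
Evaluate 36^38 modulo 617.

126

36^1 ≡ 36 (mod 617)
36^2 ≡ 36^2 = 1296 ≡ 62 (mod 617)
36^4 ≡ 62^2 = 3844 ≡ 142 (mod 617)
36^8 ≡ 142^2 = 20164 ≡ 420 (mod 617)
36^16 ≡ 420^2 = 176400 ≡ 555 (mod 617)
36^32 ≡ 555^2 = 308025 ≡ 142 (mod 617)
36^38 = 36^32 × 36^4 × 36^2 ≡ 142 × 142 × 62 (mod 617).
Accumulate the product:
142 × 142 = 20164 ≡ 420
420 × 62 = 26040 ≡ 126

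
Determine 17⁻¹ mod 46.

Run the extended Euclidean algorithm:
46 = 2·17 + 12
17 = 1·12 + 5
12 = 2·5 + 2
5 = 2·2 + 1
2 = 2·1 + 0
gcd(17, 46) = 1, so the inverse exists.
Back-substitute for 1:
1 = 1·5 − 2·2
  = −2·12 + 5·5
  = 5·17 − 7·12
  = −7·46 + 19·17
So 17⁻¹ ≡ 19 (mod 46).

19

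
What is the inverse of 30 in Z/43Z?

Run the extended Euclidean algorithm:
43 = 1*30 + 13
30 = 2*13 + 4
13 = 3*4 + 1
4 = 4*1 + 0
gcd(30, 43) = 1, so the inverse exists.
Back-substitute for 1:
1 = 1*13 − 3*4
  = −3*30 + 7*13
  = 7*43 − 10*30
So 30⁻¹ ≡ −10 ≡ 33 (mod 43).

33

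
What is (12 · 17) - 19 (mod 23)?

1

12 · 17 = 204 ≡ 20 (mod 23)
20 - 19 = 1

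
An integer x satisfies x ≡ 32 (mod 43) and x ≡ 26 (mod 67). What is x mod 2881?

43⁻¹ mod 67: 43×53 ≡ 1 (mod 67), so 43⁻¹ ≡ 53.
x = 32 + 43×((26 − 32)×53 mod 67) = 32 + 43×17 = 763.

763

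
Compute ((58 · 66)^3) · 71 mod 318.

258

58 · 66 = 3828 ≡ 12 (mod 318)
(12)^3 ≡ 138 (mod 318)
138 · 71 = 9798 ≡ 258 (mod 318)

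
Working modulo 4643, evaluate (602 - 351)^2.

602 - 351 = 251
(251)^2 ≡ 2642 (mod 4643)

2642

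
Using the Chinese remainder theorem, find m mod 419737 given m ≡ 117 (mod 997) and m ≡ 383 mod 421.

418857

997⁻¹ mod 421: 997*201 ≡ 1 (mod 421), so 997⁻¹ ≡ 201.
m = 117 + 997*((383 − 117)*201 mod 421) = 117 + 997*420 = 418857.
Check: 418857 mod 997 = 117, 418857 mod 421 = 383. ✓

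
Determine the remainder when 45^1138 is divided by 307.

264

45^1 ≡ 45 (mod 307)
45^2 ≡ 45^2 = 2025 ≡ 183 (mod 307)
45^4 ≡ 183^2 = 33489 ≡ 26 (mod 307)
45^8 ≡ 26^2 = 676 ≡ 62 (mod 307)
45^16 ≡ 62^2 = 3844 ≡ 160 (mod 307)
45^32 ≡ 160^2 = 25600 ≡ 119 (mod 307)
45^64 ≡ 119^2 = 14161 ≡ 39 (mod 307)
45^128 ≡ 39^2 = 1521 ≡ 293 (mod 307)
45^256 ≡ 293^2 = 85849 ≡ 196 (mod 307)
45^512 ≡ 196^2 = 38416 ≡ 41 (mod 307)
45^1024 ≡ 41^2 = 1681 ≡ 146 (mod 307)
45^1138 = 45^1024 × 45^64 × 45^32 × 45^16 × 45^2 ≡ 146 × 39 × 119 × 160 × 183 (mod 307).
Accumulate the product:
146 × 39 = 5694 ≡ 168
168 × 119 = 19992 ≡ 37
37 × 160 = 5920 ≡ 87
87 × 183 = 15921 ≡ 264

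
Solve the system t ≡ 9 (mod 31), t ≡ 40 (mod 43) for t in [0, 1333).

31⁻¹ mod 43: 31*25 ≡ 1 (mod 43), so 31⁻¹ ≡ 25.
t = 9 + 31*((40 − 9)*25 mod 43) = 9 + 31*1 = 40.

40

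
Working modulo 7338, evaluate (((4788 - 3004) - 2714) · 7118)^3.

4788 - 3004 = 1784
1784 - 2714 = -930 ≡ 6408 (mod 7338)
6408 · 7118 = 45612144 ≡ 6474 (mod 7338)
(6474)^3 ≡ 966 (mod 7338)

966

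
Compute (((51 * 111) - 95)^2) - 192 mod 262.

236

51 * 111 = 5661 ≡ 159 (mod 262)
159 - 95 = 64
(64)^2 ≡ 166 (mod 262)
166 - 192 = -26 ≡ 236 (mod 262)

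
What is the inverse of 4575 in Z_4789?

828

By the extended Euclidean algorithm:
4789 = 1*4575 + 214
4575 = 21*214 + 81
214 = 2*81 + 52
81 = 1*52 + 29
52 = 1*29 + 23
29 = 1*23 + 6
23 = 3*6 + 5
6 = 1*5 + 1
5 = 5*1 + 0
gcd(4575, 4789) = 1, so the inverse exists.
Bézout: 1 = −791*4789 + 828*4575.
So 4575⁻¹ ≡ 828 (mod 4789).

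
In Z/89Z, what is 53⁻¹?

89 = 1*53 + 36
53 = 1*36 + 17
36 = 2*17 + 2
17 = 8*2 + 1
2 = 2*1 + 0
gcd(53, 89) = 1, so the inverse exists.
Back-substitute for 1:
1 = 1*17 − 8*2
  = −8*36 + 17*17
  = 17*53 − 25*36
  = −25*89 + 42*53
So 53⁻¹ ≡ 42 (mod 89).

42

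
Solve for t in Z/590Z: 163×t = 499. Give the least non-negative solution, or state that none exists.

gcd(163, 590) = 1, so a unique solution mod 590 exists.
163⁻¹ ≡ 257 (mod 590).
t ≡ 257×499 ≡ 213 (mod 590).

213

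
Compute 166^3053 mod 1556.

3053 in binary is 101111101101, i.e. 3053 = 2048 + 512 + 256 + 128 + 64 + 32 + 8 + 4 + 1.
166^1 ≡ 166 (mod 1556)
166^2 ≡ 166^2 = 27556 ≡ 1104 (mod 1556)
166^4 ≡ 1104^2 = 1218816 ≡ 468 (mod 1556)
166^8 ≡ 468^2 = 219024 ≡ 1184 (mod 1556)
166^16 ≡ 1184^2 = 1401856 ≡ 1456 (mod 1556)
166^32 ≡ 1456^2 = 2119936 ≡ 664 (mod 1556)
166^64 ≡ 664^2 = 440896 ≡ 548 (mod 1556)
166^128 ≡ 548^2 = 300304 ≡ 1552 (mod 1556)
166^256 ≡ 1552^2 = 2408704 ≡ 16 (mod 1556)
166^512 ≡ 16^2 = 256 (mod 1556)
166^1024 ≡ 256^2 = 65536 ≡ 184 (mod 1556)
166^2048 ≡ 184^2 = 33856 ≡ 1180 (mod 1556)
166^3053 = 166^2048 * 166^512 * 166^256 * 166^128 * 166^64 * 166^32 * 166^8 * 166^4 * 166^1 ≡ 1180 * 256 * 16 * 1552 * 548 * 664 * 1184 * 468 * 166 (mod 1556).
Accumulate the product:
1180 * 256 = 302080 ≡ 216
216 * 16 = 3456 ≡ 344
344 * 1552 = 533888 ≡ 180
180 * 548 = 98640 ≡ 612
612 * 664 = 406368 ≡ 252
252 * 1184 = 298368 ≡ 1172
1172 * 468 = 548496 ≡ 784
784 * 166 = 130144 ≡ 996

996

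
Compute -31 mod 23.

15

-31 = -2·23 + 15, so -31 ≡ 15 (mod 23).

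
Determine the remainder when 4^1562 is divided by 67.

37

By square-and-multiply:
4^1 ≡ 4 (mod 67)
4^2 ≡ 4^2 = 16 (mod 67)
4^4 ≡ 16^2 = 256 ≡ 55 (mod 67)
4^8 ≡ 55^2 = 3025 ≡ 10 (mod 67)
4^16 ≡ 10^2 = 100 ≡ 33 (mod 67)
4^32 ≡ 33^2 = 1089 ≡ 17 (mod 67)
4^64 ≡ 17^2 = 289 ≡ 21 (mod 67)
4^128 ≡ 21^2 = 441 ≡ 39 (mod 67)
4^256 ≡ 39^2 = 1521 ≡ 47 (mod 67)
4^512 ≡ 47^2 = 2209 ≡ 65 (mod 67)
4^1024 ≡ 65^2 = 4225 ≡ 4 (mod 67)
4^1562 = 4^1024 · 4^512 · 4^16 · 4^8 · 4^2 ≡ 4 · 65 · 33 · 10 · 16 (mod 67).
Accumulate the product:
4 · 65 = 260 ≡ 59
59 · 33 = 1947 ≡ 4
4 · 10 = 40
40 · 16 = 640 ≡ 37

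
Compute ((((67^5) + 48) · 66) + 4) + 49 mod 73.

56

(67)^5 ≡ 35 (mod 73)
35 + 48 = 83 ≡ 10 (mod 73)
10 · 66 = 660 ≡ 3 (mod 73)
3 + 4 = 7
7 + 49 = 56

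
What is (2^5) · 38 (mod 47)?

41

(2)^5 ≡ 32 (mod 47)
32 · 38 = 1216 ≡ 41 (mod 47)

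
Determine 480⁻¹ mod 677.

By the extended Euclidean algorithm:
677 = 1×480 + 197
480 = 2×197 + 86
197 = 2×86 + 25
86 = 3×25 + 11
25 = 2×11 + 3
11 = 3×3 + 2
3 = 1×2 + 1
2 = 2×1 + 0
gcd(480, 677) = 1, so the inverse exists.
Back-substitute for 1:
1 = 1×3 − 1×2
  = −1×11 + 4×3
  = 4×25 − 9×11
  = −9×86 + 31×25
  = 31×197 − 71×86
  = −71×480 + 173×197
  = 173×677 − 244×480
So 480⁻¹ ≡ −244 ≡ 433 (mod 677).

433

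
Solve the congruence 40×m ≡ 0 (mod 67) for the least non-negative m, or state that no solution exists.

gcd(40, 67) = 1, so a unique solution mod 67 exists.
40⁻¹ ≡ 62 (mod 67).
m ≡ 62×0 ≡ 0 (mod 67).

0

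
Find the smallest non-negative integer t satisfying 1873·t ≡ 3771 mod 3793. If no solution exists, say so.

2422

gcd(1873, 3793) = 1, so a unique solution mod 3793 exists.
1873⁻¹ ≡ 1614 (mod 3793).
t ≡ 1614·3771 ≡ 2422 (mod 3793).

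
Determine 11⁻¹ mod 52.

Apply the Euclidean algorithm and back-substitute:
52 = 4*11 + 8
11 = 1*8 + 3
8 = 2*3 + 2
3 = 1*2 + 1
2 = 2*1 + 0
gcd(11, 52) = 1, so the inverse exists.
Bézout: 1 = −4*52 + 19*11.
So 11⁻¹ ≡ 19 (mod 52).

19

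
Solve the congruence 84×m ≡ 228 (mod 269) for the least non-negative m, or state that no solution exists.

118

gcd(84, 269) = 1, so a unique solution mod 269 exists.
84⁻¹ ≡ 253 (mod 269).
m ≡ 253×228 ≡ 118 (mod 269).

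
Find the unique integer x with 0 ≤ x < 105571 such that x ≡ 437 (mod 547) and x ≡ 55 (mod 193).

13565

547⁻¹ mod 193: 547×6 ≡ 1 (mod 193), so 547⁻¹ ≡ 6.
x = 437 + 547×((55 − 437)×6 mod 193) = 437 + 547×24 = 13565.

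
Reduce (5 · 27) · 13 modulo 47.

5 · 27 = 135 ≡ 41 (mod 47)
41 · 13 = 533 ≡ 16 (mod 47)

16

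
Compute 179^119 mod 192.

155

Using repeated squaring:
119 in binary is 1110111, i.e. 119 = 64 + 32 + 16 + 4 + 2 + 1.
179^1 ≡ 179 (mod 192)
179^2 ≡ 179^2 = 32041 ≡ 169 (mod 192)
179^4 ≡ 169^2 = 28561 ≡ 145 (mod 192)
179^8 ≡ 145^2 = 21025 ≡ 97 (mod 192)
179^16 ≡ 97^2 = 9409 ≡ 1 (mod 192)
179^32 ≡ 1^2 = 1 (mod 192)
179^64 ≡ 1^2 = 1 (mod 192)
179^119 = 179^64 · 179^32 · 179^16 · 179^4 · 179^2 · 179^1 ≡ 1 · 1 · 1 · 145 · 169 · 179 (mod 192).
Accumulate the product:
1 · 1 = 1
1 · 1 = 1
1 · 145 = 145
145 · 169 = 24505 ≡ 121
121 · 179 = 21659 ≡ 155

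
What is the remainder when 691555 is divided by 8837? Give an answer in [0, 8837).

691555 = 78×8837 + 2269, so 691555 ≡ 2269 (mod 8837).

2269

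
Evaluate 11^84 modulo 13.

Compute successive squares:
84 in binary is 1010100, i.e. 84 = 64 + 16 + 4.
11^1 ≡ 11 (mod 13)
11^2 ≡ 11^2 = 121 ≡ 4 (mod 13)
11^4 ≡ 4^2 = 16 ≡ 3 (mod 13)
11^8 ≡ 3^2 = 9 (mod 13)
11^16 ≡ 9^2 = 81 ≡ 3 (mod 13)
11^32 ≡ 3^2 = 9 (mod 13)
11^64 ≡ 9^2 = 81 ≡ 3 (mod 13)
11^84 = 11^64 × 11^16 × 11^4 ≡ 3 × 3 × 3 (mod 13).
Accumulate the product:
3 × 3 = 9
9 × 3 = 27 ≡ 1

1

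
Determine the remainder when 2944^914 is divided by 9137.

By square-and-multiply:
914 in binary is 1110010010, i.e. 914 = 512 + 256 + 128 + 16 + 2.
2944^1 ≡ 2944 (mod 9137)
2944^2 ≡ 2944^2 = 8667136 ≡ 5260 (mod 9137)
2944^4 ≡ 5260^2 = 27667600 ≡ 764 (mod 9137)
2944^8 ≡ 764^2 = 583696 ≡ 8065 (mod 9137)
2944^16 ≡ 8065^2 = 65044225 ≡ 7059 (mod 9137)
2944^32 ≡ 7059^2 = 49829481 ≡ 5420 (mod 9137)
2944^64 ≡ 5420^2 = 29376400 ≡ 945 (mod 9137)
2944^128 ≡ 945^2 = 893025 ≡ 6736 (mod 9137)
2944^256 ≡ 6736^2 = 45373696 ≡ 8491 (mod 9137)
2944^512 ≡ 8491^2 = 72097081 ≡ 6151 (mod 9137)
2944^914 = 2944^512 · 2944^256 · 2944^128 · 2944^16 · 2944^2 ≡ 6151 · 8491 · 6736 · 7059 · 5260 (mod 9137).
Accumulate the product:
6151 · 8491 = 52228141 ≡ 1049
1049 · 6736 = 7066064 ≡ 3163
3163 · 7059 = 22327617 ≡ 5926
5926 · 5260 = 31170760 ≡ 4453

4453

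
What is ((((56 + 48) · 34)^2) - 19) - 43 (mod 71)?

63

56 + 48 = 104 ≡ 33 (mod 71)
33 · 34 = 1122 ≡ 57 (mod 71)
(57)^2 ≡ 54 (mod 71)
54 - 19 = 35
35 - 43 = -8 ≡ 63 (mod 71)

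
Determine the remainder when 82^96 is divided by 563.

265

By square-and-multiply:
96 in binary is 1100000, i.e. 96 = 64 + 32.
82^1 ≡ 82 (mod 563)
82^2 ≡ 82^2 = 6724 ≡ 531 (mod 563)
82^4 ≡ 531^2 = 281961 ≡ 461 (mod 563)
82^8 ≡ 461^2 = 212521 ≡ 270 (mod 563)
82^16 ≡ 270^2 = 72900 ≡ 273 (mod 563)
82^32 ≡ 273^2 = 74529 ≡ 213 (mod 563)
82^64 ≡ 213^2 = 45369 ≡ 329 (mod 563)
82^96 = 82^64 · 82^32 ≡ 329 · 213 (mod 563).
329 · 213 = 70077 ≡ 265 (mod 563).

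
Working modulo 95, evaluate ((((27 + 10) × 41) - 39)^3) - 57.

50

27 + 10 = 37
37 × 41 = 1517 ≡ 92 (mod 95)
92 - 39 = 53
(53)^3 ≡ 12 (mod 95)
12 - 57 = -45 ≡ 50 (mod 95)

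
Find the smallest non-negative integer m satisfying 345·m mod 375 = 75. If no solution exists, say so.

gcd(345, 375) = 15, and 15 | 75, so solutions exist.
Divide through by 15: 23·m ≡ 5 (mod 25).
23⁻¹ ≡ 12 (mod 25).
m ≡ 12·5 ≡ 10 (mod 25).
The smallest non-negative solution is m = 10.

10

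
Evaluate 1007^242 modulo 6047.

5203

By square-and-multiply:
1007^1 ≡ 1007 (mod 6047)
1007^2 ≡ 1007^2 = 1014049 ≡ 4200 (mod 6047)
1007^4 ≡ 4200^2 = 17640000 ≡ 901 (mod 6047)
1007^8 ≡ 901^2 = 811801 ≡ 1503 (mod 6047)
1007^16 ≡ 1503^2 = 2259009 ≡ 3478 (mod 6047)
1007^32 ≡ 3478^2 = 12096484 ≡ 2484 (mod 6047)
1007^64 ≡ 2484^2 = 6170256 ≡ 2316 (mod 6047)
1007^128 ≡ 2316^2 = 5363856 ≡ 167 (mod 6047)
1007^242 = 1007^128 × 1007^64 × 1007^32 × 1007^16 × 1007^2 ≡ 167 × 2316 × 2484 × 3478 × 4200 (mod 6047).
Accumulate the product:
167 × 2316 = 386772 ≡ 5811
5811 × 2484 = 14434524 ≡ 335
335 × 3478 = 1165130 ≡ 4106
4106 × 4200 = 17245200 ≡ 5203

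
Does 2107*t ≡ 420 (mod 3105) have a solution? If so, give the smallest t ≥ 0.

2445

gcd(2107, 3105) = 1, so a unique solution mod 3105 exists.
2107⁻¹ ≡ 28 (mod 3105).
t ≡ 28*420 ≡ 2445 (mod 3105).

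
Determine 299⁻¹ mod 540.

419

540 = 1×299 + 241
299 = 1×241 + 58
241 = 4×58 + 9
58 = 6×9 + 4
9 = 2×4 + 1
4 = 4×1 + 0
gcd(299, 540) = 1, so the inverse exists.
Bézout: 1 = 67×540 − 121×299.
So 299⁻¹ ≡ −121 ≡ 419 (mod 540).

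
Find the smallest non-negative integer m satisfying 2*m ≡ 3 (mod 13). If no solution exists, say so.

8

gcd(2, 13) = 1, so a unique solution mod 13 exists.
2⁻¹ ≡ 7 (mod 13).
m ≡ 7*3 ≡ 8 (mod 13).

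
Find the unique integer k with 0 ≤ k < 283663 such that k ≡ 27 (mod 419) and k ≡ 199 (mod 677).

94302

419⁻¹ mod 677: 419*328 ≡ 1 (mod 677), so 419⁻¹ ≡ 328.
k = 27 + 419*((199 − 27)*328 mod 677) = 27 + 419*225 = 94302.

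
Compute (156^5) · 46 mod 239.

(156)^5 ≡ 95 (mod 239)
95 · 46 = 4370 ≡ 68 (mod 239)

68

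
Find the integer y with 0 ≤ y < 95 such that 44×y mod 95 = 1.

Run the extended Euclidean algorithm:
95 = 2*44 + 7
44 = 6*7 + 2
7 = 3*2 + 1
2 = 2*1 + 0
gcd(44, 95) = 1, so the inverse exists.
Back-substitute for 1:
1 = 1*7 − 3*2
  = −3*44 + 19*7
  = 19*95 − 41*44
So 44⁻¹ ≡ −41 ≡ 54 (mod 95).

54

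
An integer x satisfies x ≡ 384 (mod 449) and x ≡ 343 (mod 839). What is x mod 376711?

449⁻¹ mod 839: 449·256 ≡ 1 (mod 839), so 449⁻¹ ≡ 256.
x = 384 + 449·((343 − 384)·256 mod 839) = 384 + 449·411 = 184923.

184923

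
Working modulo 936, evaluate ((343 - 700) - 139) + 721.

343 - 700 = -357 ≡ 579 (mod 936)
579 - 139 = 440
440 + 721 = 1161 ≡ 225 (mod 936)

225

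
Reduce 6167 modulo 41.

17

6167 = 150·41 + 17, so 6167 ≡ 17 (mod 41).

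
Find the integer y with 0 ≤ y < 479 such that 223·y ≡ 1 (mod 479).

479 = 2×223 + 33
223 = 6×33 + 25
33 = 1×25 + 8
25 = 3×8 + 1
8 = 8×1 + 0
gcd(223, 479) = 1, so the inverse exists.
Back-substitute for 1:
1 = 1×25 − 3×8
  = −3×33 + 4×25
  = 4×223 − 27×33
  = −27×479 + 58×223
So 223⁻¹ ≡ 58 (mod 479).

58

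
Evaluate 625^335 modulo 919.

Using repeated squaring:
625^1 ≡ 625 (mod 919)
625^2 ≡ 625^2 = 390625 ≡ 50 (mod 919)
625^4 ≡ 50^2 = 2500 ≡ 662 (mod 919)
625^8 ≡ 662^2 = 438244 ≡ 800 (mod 919)
625^16 ≡ 800^2 = 640000 ≡ 376 (mod 919)
625^32 ≡ 376^2 = 141376 ≡ 769 (mod 919)
625^64 ≡ 769^2 = 591361 ≡ 444 (mod 919)
625^128 ≡ 444^2 = 197136 ≡ 470 (mod 919)
625^256 ≡ 470^2 = 220900 ≡ 340 (mod 919)
625^335 = 625^256 × 625^64 × 625^8 × 625^4 × 625^2 × 625^1 ≡ 340 × 444 × 800 × 662 × 50 × 625 (mod 919).
Accumulate the product:
340 × 444 = 150960 ≡ 244
244 × 800 = 195200 ≡ 372
372 × 662 = 246264 ≡ 891
891 × 50 = 44550 ≡ 438
438 × 625 = 273750 ≡ 807

807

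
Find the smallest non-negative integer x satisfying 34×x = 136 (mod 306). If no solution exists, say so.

4

gcd(34, 306) = 34, and 34 | 136, so solutions exist.
Divide through by 34: 1×x ≡ 4 (mod 9).
1⁻¹ ≡ 1 (mod 9).
x ≡ 1×4 ≡ 4 (mod 9).
The smallest non-negative solution is x = 4.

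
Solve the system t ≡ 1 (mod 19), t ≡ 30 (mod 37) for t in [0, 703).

400

19⁻¹ mod 37: 19*2 ≡ 1 (mod 37), so 19⁻¹ ≡ 2.
t = 1 + 19*((30 − 1)*2 mod 37) = 1 + 19*21 = 400.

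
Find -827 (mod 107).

29

-827 = -8×107 + 29, so -827 ≡ 29 (mod 107).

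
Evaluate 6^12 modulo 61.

20

Compute successive squares:
12 in binary is 1100, i.e. 12 = 8 + 4.
6^1 ≡ 6 (mod 61)
6^2 ≡ 6^2 = 36 (mod 61)
6^4 ≡ 36^2 = 1296 ≡ 15 (mod 61)
6^8 ≡ 15^2 = 225 ≡ 42 (mod 61)
6^12 = 6^8 · 6^4 ≡ 42 · 15 (mod 61).
42 · 15 = 630 ≡ 20 (mod 61).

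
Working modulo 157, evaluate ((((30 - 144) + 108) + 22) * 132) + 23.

30 - 144 = -114 ≡ 43 (mod 157)
43 + 108 = 151
151 + 22 = 173 ≡ 16 (mod 157)
16 * 132 = 2112 ≡ 71 (mod 157)
71 + 23 = 94

94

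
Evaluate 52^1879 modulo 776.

By square-and-multiply:
1879 in binary is 11101010111, i.e. 1879 = 1024 + 512 + 256 + 64 + 16 + 4 + 2 + 1.
52^1 ≡ 52 (mod 776)
52^2 ≡ 52^2 = 2704 ≡ 376 (mod 776)
52^4 ≡ 376^2 = 141376 ≡ 144 (mod 776)
52^8 ≡ 144^2 = 20736 ≡ 560 (mod 776)
52^16 ≡ 560^2 = 313600 ≡ 96 (mod 776)
52^32 ≡ 96^2 = 9216 ≡ 680 (mod 776)
52^64 ≡ 680^2 = 462400 ≡ 680 (mod 776)
52^128 ≡ 680^2 = 462400 ≡ 680 (mod 776)
52^256 ≡ 680^2 = 462400 ≡ 680 (mod 776)
52^512 ≡ 680^2 = 462400 ≡ 680 (mod 776)
52^1024 ≡ 680^2 = 462400 ≡ 680 (mod 776)
52^1879 = 52^1024 · 52^512 · 52^256 · 52^64 · 52^16 · 52^4 · 52^2 · 52^1 ≡ 680 · 680 · 680 · 680 · 96 · 144 · 376 · 52 (mod 776).
Accumulate the product:
680 · 680 = 462400 ≡ 680
680 · 680 = 462400 ≡ 680
680 · 680 = 462400 ≡ 680
680 · 96 = 65280 ≡ 96
96 · 144 = 13824 ≡ 632
632 · 376 = 237632 ≡ 176
176 · 52 = 9152 ≡ 616

616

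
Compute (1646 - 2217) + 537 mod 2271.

2237

1646 - 2217 = -571 ≡ 1700 (mod 2271)
1700 + 537 = 2237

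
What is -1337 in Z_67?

3

-1337 = -20*67 + 3, so -1337 ≡ 3 (mod 67).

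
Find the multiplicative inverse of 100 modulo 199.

2

Apply the Euclidean algorithm and back-substitute:
199 = 1*100 + 99
100 = 1*99 + 1
99 = 99*1 + 0
gcd(100, 199) = 1, so the inverse exists.
Bézout: 1 = −1*199 + 2*100.
So 100⁻¹ ≡ 2 (mod 199).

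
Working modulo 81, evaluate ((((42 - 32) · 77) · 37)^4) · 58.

42 - 32 = 10
10 · 77 = 770 ≡ 41 (mod 81)
41 · 37 = 1517 ≡ 59 (mod 81)
(59)^4 ≡ 4 (mod 81)
4 · 58 = 232 ≡ 70 (mod 81)

70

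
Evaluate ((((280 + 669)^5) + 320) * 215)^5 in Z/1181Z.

280 + 669 = 949
(949)^5 ≡ 477 (mod 1181)
477 + 320 = 797
797 * 215 = 171355 ≡ 110 (mod 1181)
(110)^5 ≡ 227 (mod 1181)

227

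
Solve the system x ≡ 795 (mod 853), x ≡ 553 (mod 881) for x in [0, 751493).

491270

853⁻¹ mod 881: 853×409 ≡ 1 (mod 881), so 853⁻¹ ≡ 409.
x = 795 + 853×((553 − 795)×409 mod 881) = 795 + 853×575 = 491270.
Check: 491270 mod 853 = 795, 491270 mod 881 = 553. ✓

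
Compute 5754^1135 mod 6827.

540

1135 in binary is 10001101111, i.e. 1135 = 1024 + 64 + 32 + 8 + 4 + 2 + 1.
5754^1 ≡ 5754 (mod 6827)
5754^2 ≡ 5754^2 = 33108516 ≡ 4393 (mod 6827)
5754^4 ≡ 4393^2 = 19298449 ≡ 5347 (mod 6827)
5754^8 ≡ 5347^2 = 28590409 ≡ 5760 (mod 6827)
5754^16 ≡ 5760^2 = 33177600 ≡ 5207 (mod 6827)
5754^32 ≡ 5207^2 = 27112849 ≡ 2832 (mod 6827)
5754^64 ≡ 2832^2 = 8020224 ≡ 5326 (mod 6827)
5754^128 ≡ 5326^2 = 28366276 ≡ 91 (mod 6827)
5754^256 ≡ 91^2 = 8281 ≡ 1454 (mod 6827)
5754^512 ≡ 1454^2 = 2114116 ≡ 4573 (mod 6827)
5754^1024 ≡ 4573^2 = 20912329 ≡ 1228 (mod 6827)
5754^1135 = 5754^1024 · 5754^64 · 5754^32 · 5754^8 · 5754^4 · 5754^2 · 5754^1 ≡ 1228 · 5326 · 2832 · 5760 · 5347 · 4393 · 5754 (mod 6827).
Accumulate the product:
1228 · 5326 = 6540328 ≡ 62
62 · 2832 = 175584 ≡ 4909
4909 · 5760 = 28275840 ≡ 5233
5233 · 5347 = 27980851 ≡ 3805
3805 · 4393 = 16715365 ≡ 2869
2869 · 5754 = 16508226 ≡ 540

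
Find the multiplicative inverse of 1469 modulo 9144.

8285

Run the extended Euclidean algorithm:
9144 = 6·1469 + 330
1469 = 4·330 + 149
330 = 2·149 + 32
149 = 4·32 + 21
32 = 1·21 + 11
21 = 1·11 + 10
11 = 1·10 + 1
10 = 10·1 + 0
gcd(1469, 9144) = 1, so the inverse exists.
Back-substitute for 1:
1 = 1·11 − 1·10
  = −1·21 + 2·11
  = 2·32 − 3·21
  = −3·149 + 14·32
  = 14·330 − 31·149
  = −31·1469 + 138·330
  = 138·9144 − 859·1469
So 1469⁻¹ ≡ −859 ≡ 8285 (mod 9144).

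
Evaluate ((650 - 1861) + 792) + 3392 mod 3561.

650 - 1861 = -1211 ≡ 2350 (mod 3561)
2350 + 792 = 3142
3142 + 3392 = 6534 ≡ 2973 (mod 3561)

2973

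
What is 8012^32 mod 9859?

6668

Using repeated squaring:
8012^1 ≡ 8012 (mod 9859)
8012^2 ≡ 8012^2 = 64192144 ≡ 195 (mod 9859)
8012^4 ≡ 195^2 = 38025 ≡ 8448 (mod 9859)
8012^8 ≡ 8448^2 = 71368704 ≡ 9262 (mod 9859)
8012^16 ≡ 9262^2 = 85784644 ≡ 1485 (mod 9859)
8012^32 ≡ 1485^2 = 2205225 ≡ 6668 (mod 9859)
So 8012^32 ≡ 6668 (mod 9859).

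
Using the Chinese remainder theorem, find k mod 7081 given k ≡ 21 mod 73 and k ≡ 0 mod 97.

73⁻¹ mod 97: 73·4 ≡ 1 (mod 97), so 73⁻¹ ≡ 4.
k = 21 + 73·((0 − 21)·4 mod 97) = 21 + 73·13 = 970.
Check: 970 mod 73 = 21, 970 mod 97 = 0. ✓

970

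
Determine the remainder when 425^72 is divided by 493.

72 in binary is 1001000, i.e. 72 = 64 + 8.
425^1 ≡ 425 (mod 493)
425^2 ≡ 425^2 = 180625 ≡ 187 (mod 493)
425^4 ≡ 187^2 = 34969 ≡ 459 (mod 493)
425^8 ≡ 459^2 = 210681 ≡ 170 (mod 493)
425^16 ≡ 170^2 = 28900 ≡ 306 (mod 493)
425^32 ≡ 306^2 = 93636 ≡ 459 (mod 493)
425^64 ≡ 459^2 = 210681 ≡ 170 (mod 493)
425^72 = 425^64 * 425^8 ≡ 170 * 170 (mod 493).
170 * 170 = 28900 ≡ 306 (mod 493).

306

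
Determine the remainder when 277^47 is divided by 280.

47 in binary is 101111, i.e. 47 = 32 + 8 + 4 + 2 + 1.
277^1 ≡ 277 (mod 280)
277^2 ≡ 277^2 = 76729 ≡ 9 (mod 280)
277^4 ≡ 9^2 = 81 (mod 280)
277^8 ≡ 81^2 = 6561 ≡ 121 (mod 280)
277^16 ≡ 121^2 = 14641 ≡ 81 (mod 280)
277^32 ≡ 81^2 = 6561 ≡ 121 (mod 280)
277^47 = 277^32 · 277^8 · 277^4 · 277^2 · 277^1 ≡ 121 · 121 · 81 · 9 · 277 (mod 280).
Accumulate the product:
121 · 121 = 14641 ≡ 81
81 · 81 = 6561 ≡ 121
121 · 9 = 1089 ≡ 249
249 · 277 = 68973 ≡ 93

93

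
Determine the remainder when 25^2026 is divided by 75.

25

By square-and-multiply:
2026 in binary is 11111101010, i.e. 2026 = 1024 + 512 + 256 + 128 + 64 + 32 + 8 + 2.
25^1 ≡ 25 (mod 75)
25^2 ≡ 25^2 = 625 ≡ 25 (mod 75)
25^4 ≡ 25^2 = 625 ≡ 25 (mod 75)
25^8 ≡ 25^2 = 625 ≡ 25 (mod 75)
25^16 ≡ 25^2 = 625 ≡ 25 (mod 75)
25^32 ≡ 25^2 = 625 ≡ 25 (mod 75)
25^64 ≡ 25^2 = 625 ≡ 25 (mod 75)
25^128 ≡ 25^2 = 625 ≡ 25 (mod 75)
25^256 ≡ 25^2 = 625 ≡ 25 (mod 75)
25^512 ≡ 25^2 = 625 ≡ 25 (mod 75)
25^1024 ≡ 25^2 = 625 ≡ 25 (mod 75)
25^2026 = 25^1024 · 25^512 · 25^256 · 25^128 · 25^64 · 25^32 · 25^8 · 25^2 ≡ 25 · 25 · 25 · 25 · 25 · 25 · 25 · 25 (mod 75).
Accumulate the product:
25 · 25 = 625 ≡ 25
25 · 25 = 625 ≡ 25
25 · 25 = 625 ≡ 25
25 · 25 = 625 ≡ 25
25 · 25 = 625 ≡ 25
25 · 25 = 625 ≡ 25
25 · 25 = 625 ≡ 25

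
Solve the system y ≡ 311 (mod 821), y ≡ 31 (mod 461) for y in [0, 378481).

821⁻¹ mod 461: 821×178 ≡ 1 (mod 461), so 821⁻¹ ≡ 178.
y = 311 + 821×((31 − 311)×178 mod 461) = 311 + 821×409 = 336100.

336100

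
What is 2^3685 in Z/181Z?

Compute successive squares:
3685 in binary is 111001100101, i.e. 3685 = 2048 + 1024 + 512 + 64 + 32 + 4 + 1.
2^1 ≡ 2 (mod 181)
2^2 ≡ 2^2 = 4 (mod 181)
2^4 ≡ 4^2 = 16 (mod 181)
2^8 ≡ 16^2 = 256 ≡ 75 (mod 181)
2^16 ≡ 75^2 = 5625 ≡ 14 (mod 181)
2^32 ≡ 14^2 = 196 ≡ 15 (mod 181)
2^64 ≡ 15^2 = 225 ≡ 44 (mod 181)
2^128 ≡ 44^2 = 1936 ≡ 126 (mod 181)
2^256 ≡ 126^2 = 15876 ≡ 129 (mod 181)
2^512 ≡ 129^2 = 16641 ≡ 170 (mod 181)
2^1024 ≡ 170^2 = 28900 ≡ 121 (mod 181)
2^2048 ≡ 121^2 = 14641 ≡ 161 (mod 181)
2^3685 = 2^2048 · 2^1024 · 2^512 · 2^64 · 2^32 · 2^4 · 2^1 ≡ 161 · 121 · 170 · 44 · 15 · 16 · 2 (mod 181).
Accumulate the product:
161 · 121 = 19481 ≡ 114
114 · 170 = 19380 ≡ 13
13 · 44 = 572 ≡ 29
29 · 15 = 435 ≡ 73
73 · 16 = 1168 ≡ 82
82 · 2 = 164

164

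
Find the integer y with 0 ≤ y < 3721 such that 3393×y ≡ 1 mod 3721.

3721 = 1×3393 + 328
3393 = 10×328 + 113
328 = 2×113 + 102
113 = 1×102 + 11
102 = 9×11 + 3
11 = 3×3 + 2
3 = 1×2 + 1
2 = 2×1 + 0
gcd(3393, 3721) = 1, so the inverse exists.
Back-substitute for 1:
1 = 1×3 − 1×2
  = −1×11 + 4×3
  = 4×102 − 37×11
  = −37×113 + 41×102
  = 41×328 − 119×113
  = −119×3393 + 1231×328
  = 1231×3721 − 1350×3393
So 3393⁻¹ ≡ −1350 ≡ 2371 (mod 3721).

2371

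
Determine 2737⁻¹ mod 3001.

3001 = 1*2737 + 264
2737 = 10*264 + 97
264 = 2*97 + 70
97 = 1*70 + 27
70 = 2*27 + 16
27 = 1*16 + 11
16 = 1*11 + 5
11 = 2*5 + 1
5 = 5*1 + 0
gcd(2737, 3001) = 1, so the inverse exists.
Back-substitute for 1:
1 = 1*11 − 2*5
  = −2*16 + 3*11
  = 3*27 − 5*16
  = −5*70 + 13*27
  = 13*97 − 18*70
  = −18*264 + 49*97
  = 49*2737 − 508*264
  = −508*3001 + 557*2737
So 2737⁻¹ ≡ 557 (mod 3001).

557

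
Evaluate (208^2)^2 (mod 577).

(208)^2 ≡ 566 (mod 577)
(566)^2 ≡ 121 (mod 577)

121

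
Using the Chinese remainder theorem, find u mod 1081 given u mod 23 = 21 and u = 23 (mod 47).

23⁻¹ mod 47: 23·45 ≡ 1 (mod 47), so 23⁻¹ ≡ 45.
u = 21 + 23·((23 − 21)·45 mod 47) = 21 + 23·43 = 1010.

1010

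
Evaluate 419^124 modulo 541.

188

By square-and-multiply:
124 in binary is 1111100, i.e. 124 = 64 + 32 + 16 + 8 + 4.
419^1 ≡ 419 (mod 541)
419^2 ≡ 419^2 = 175561 ≡ 277 (mod 541)
419^4 ≡ 277^2 = 76729 ≡ 448 (mod 541)
419^8 ≡ 448^2 = 200704 ≡ 534 (mod 541)
419^16 ≡ 534^2 = 285156 ≡ 49 (mod 541)
419^32 ≡ 49^2 = 2401 ≡ 237 (mod 541)
419^64 ≡ 237^2 = 56169 ≡ 446 (mod 541)
419^124 = 419^64 × 419^32 × 419^16 × 419^8 × 419^4 ≡ 446 × 237 × 49 × 534 × 448 (mod 541).
Accumulate the product:
446 × 237 = 105702 ≡ 207
207 × 49 = 10143 ≡ 405
405 × 534 = 216270 ≡ 411
411 × 448 = 184128 ≡ 188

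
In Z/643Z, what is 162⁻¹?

Apply the Euclidean algorithm and back-substitute:
643 = 3×162 + 157
162 = 1×157 + 5
157 = 31×5 + 2
5 = 2×2 + 1
2 = 2×1 + 0
gcd(162, 643) = 1, so the inverse exists.
Bézout: 1 = −65×643 + 258×162.
So 162⁻¹ ≡ 258 (mod 643).

258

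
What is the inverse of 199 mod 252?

19

By the extended Euclidean algorithm:
252 = 1·199 + 53
199 = 3·53 + 40
53 = 1·40 + 13
40 = 3·13 + 1
13 = 13·1 + 0
gcd(199, 252) = 1, so the inverse exists.
Bézout: 1 = −15·252 + 19·199.
So 199⁻¹ ≡ 19 (mod 252).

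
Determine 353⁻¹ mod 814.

309

Run the extended Euclidean algorithm:
814 = 2×353 + 108
353 = 3×108 + 29
108 = 3×29 + 21
29 = 1×21 + 8
21 = 2×8 + 5
8 = 1×5 + 3
5 = 1×3 + 2
3 = 1×2 + 1
2 = 2×1 + 0
gcd(353, 814) = 1, so the inverse exists.
Bézout: 1 = −134×814 + 309×353.
So 353⁻¹ ≡ 309 (mod 814).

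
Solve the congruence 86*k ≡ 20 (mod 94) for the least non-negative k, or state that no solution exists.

21

gcd(86, 94) = 2, and 2 | 20, so solutions exist.
Divide through by 2: 43*k ≡ 10 (mod 47).
43⁻¹ ≡ 35 (mod 47).
k ≡ 35*10 ≡ 21 (mod 47).
The smallest non-negative solution is k = 21.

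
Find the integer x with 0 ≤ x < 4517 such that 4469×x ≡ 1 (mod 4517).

By the extended Euclidean algorithm:
4517 = 1×4469 + 48
4469 = 93×48 + 5
48 = 9×5 + 3
5 = 1×3 + 2
3 = 1×2 + 1
2 = 2×1 + 0
gcd(4469, 4517) = 1, so the inverse exists.
Back-substitute for 1:
1 = 1×3 − 1×2
  = −1×5 + 2×3
  = 2×48 − 19×5
  = −19×4469 + 1769×48
  = 1769×4517 − 1788×4469
So 4469⁻¹ ≡ −1788 ≡ 2729 (mod 4517).

2729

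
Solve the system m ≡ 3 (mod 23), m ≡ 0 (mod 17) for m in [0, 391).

23⁻¹ mod 17: 23*3 ≡ 1 (mod 17), so 23⁻¹ ≡ 3.
m = 3 + 23*((0 − 3)*3 mod 17) = 3 + 23*8 = 187.
Check: 187 mod 23 = 3, 187 mod 17 = 0. ✓

187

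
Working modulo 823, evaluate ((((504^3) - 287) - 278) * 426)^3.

181

(504)^3 ≡ 653 (mod 823)
653 - 287 = 366
366 - 278 = 88
88 * 426 = 37488 ≡ 453 (mod 823)
(453)^3 ≡ 181 (mod 823)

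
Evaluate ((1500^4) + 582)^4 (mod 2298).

(1500)^4 ≡ 2220 (mod 2298)
2220 + 582 = 2802 ≡ 504 (mod 2298)
(504)^4 ≡ 1824 (mod 2298)

1824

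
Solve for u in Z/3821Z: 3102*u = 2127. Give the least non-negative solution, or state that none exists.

2059

gcd(3102, 3821) = 1, so a unique solution mod 3821 exists.
3102⁻¹ ≡ 186 (mod 3821).
u ≡ 186*2127 ≡ 2059 (mod 3821).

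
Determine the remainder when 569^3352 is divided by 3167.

Using repeated squaring:
569^1 ≡ 569 (mod 3167)
569^2 ≡ 569^2 = 323761 ≡ 727 (mod 3167)
569^4 ≡ 727^2 = 528529 ≡ 2807 (mod 3167)
569^8 ≡ 2807^2 = 7879249 ≡ 2920 (mod 3167)
569^16 ≡ 2920^2 = 8526400 ≡ 836 (mod 3167)
569^32 ≡ 836^2 = 698896 ≡ 2156 (mod 3167)
569^64 ≡ 2156^2 = 4648336 ≡ 2347 (mod 3167)
569^128 ≡ 2347^2 = 5508409 ≡ 996 (mod 3167)
569^256 ≡ 996^2 = 992016 ≡ 745 (mod 3167)
569^512 ≡ 745^2 = 555025 ≡ 800 (mod 3167)
569^1024 ≡ 800^2 = 640000 ≡ 266 (mod 3167)
569^2048 ≡ 266^2 = 70756 ≡ 1082 (mod 3167)
569^3352 = 569^2048 * 569^1024 * 569^256 * 569^16 * 569^8 ≡ 1082 * 266 * 745 * 836 * 2920 (mod 3167).
Accumulate the product:
1082 * 266 = 287812 ≡ 2782
2782 * 745 = 2072590 ≡ 1372
1372 * 836 = 1146992 ≡ 538
538 * 2920 = 1570960 ≡ 128

128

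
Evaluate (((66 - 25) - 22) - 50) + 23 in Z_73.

65

66 - 25 = 41
41 - 22 = 19
19 - 50 = -31 ≡ 42 (mod 73)
42 + 23 = 65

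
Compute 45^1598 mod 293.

By square-and-multiply:
1598 in binary is 11000111110, i.e. 1598 = 1024 + 512 + 32 + 16 + 8 + 4 + 2.
45^1 ≡ 45 (mod 293)
45^2 ≡ 45^2 = 2025 ≡ 267 (mod 293)
45^4 ≡ 267^2 = 71289 ≡ 90 (mod 293)
45^8 ≡ 90^2 = 8100 ≡ 189 (mod 293)
45^16 ≡ 189^2 = 35721 ≡ 268 (mod 293)
45^32 ≡ 268^2 = 71824 ≡ 39 (mod 293)
45^64 ≡ 39^2 = 1521 ≡ 56 (mod 293)
45^128 ≡ 56^2 = 3136 ≡ 206 (mod 293)
45^256 ≡ 206^2 = 42436 ≡ 244 (mod 293)
45^512 ≡ 244^2 = 59536 ≡ 57 (mod 293)
45^1024 ≡ 57^2 = 3249 ≡ 26 (mod 293)
45^1598 = 45^1024 × 45^512 × 45^32 × 45^16 × 45^8 × 45^4 × 45^2 ≡ 26 × 57 × 39 × 268 × 189 × 90 × 267 (mod 293).
Accumulate the product:
26 × 57 = 1482 ≡ 17
17 × 39 = 663 ≡ 77
77 × 268 = 20636 ≡ 126
126 × 189 = 23814 ≡ 81
81 × 90 = 7290 ≡ 258
258 × 267 = 68886 ≡ 31

31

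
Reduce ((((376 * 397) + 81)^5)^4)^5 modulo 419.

111

376 * 397 = 149272 ≡ 108 (mod 419)
108 + 81 = 189
(189)^5 ≡ 112 (mod 419)
(112)^4 ≡ 257 (mod 419)
(257)^5 ≡ 111 (mod 419)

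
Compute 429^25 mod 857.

733

Using repeated squaring:
429^1 ≡ 429 (mod 857)
429^2 ≡ 429^2 = 184041 ≡ 643 (mod 857)
429^4 ≡ 643^2 = 413449 ≡ 375 (mod 857)
429^8 ≡ 375^2 = 140625 ≡ 77 (mod 857)
429^16 ≡ 77^2 = 5929 ≡ 787 (mod 857)
429^25 = 429^16 · 429^8 · 429^1 ≡ 787 · 77 · 429 (mod 857).
Accumulate the product:
787 · 77 = 60599 ≡ 609
609 · 429 = 261261 ≡ 733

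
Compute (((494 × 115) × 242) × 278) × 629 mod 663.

442

494 × 115 = 56810 ≡ 455 (mod 663)
455 × 242 = 110110 ≡ 52 (mod 663)
52 × 278 = 14456 ≡ 533 (mod 663)
533 × 629 = 335257 ≡ 442 (mod 663)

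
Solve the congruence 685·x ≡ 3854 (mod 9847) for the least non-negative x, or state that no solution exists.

9752

gcd(685, 9847) = 1, so a unique solution mod 9847 exists.
685⁻¹ ≡ 9732 (mod 9847).
x ≡ 9732·3854 ≡ 9752 (mod 9847).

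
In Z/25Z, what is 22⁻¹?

8

Run the extended Euclidean algorithm:
25 = 1*22 + 3
22 = 7*3 + 1
3 = 3*1 + 0
gcd(22, 25) = 1, so the inverse exists.
Bézout: 1 = −7*25 + 8*22.
So 22⁻¹ ≡ 8 (mod 25).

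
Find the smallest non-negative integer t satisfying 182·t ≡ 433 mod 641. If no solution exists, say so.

182

gcd(182, 641) = 1, so a unique solution mod 641 exists.
182⁻¹ ≡ 560 (mod 641).
t ≡ 560·433 ≡ 182 (mod 641).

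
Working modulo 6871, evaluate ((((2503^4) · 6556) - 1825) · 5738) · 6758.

(2503)^4 ≡ 3447 (mod 6871)
3447 · 6556 = 22598532 ≡ 6684 (mod 6871)
6684 - 1825 = 4859
4859 · 5738 = 27880942 ≡ 5295 (mod 6871)
5295 · 6758 = 35783610 ≡ 6313 (mod 6871)

6313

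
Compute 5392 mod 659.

5392 = 8·659 + 120, so 5392 ≡ 120 (mod 659).

120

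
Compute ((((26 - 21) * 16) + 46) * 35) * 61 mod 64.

26 - 21 = 5
5 * 16 = 80 ≡ 16 (mod 64)
16 + 46 = 62
62 * 35 = 2170 ≡ 58 (mod 64)
58 * 61 = 3538 ≡ 18 (mod 64)

18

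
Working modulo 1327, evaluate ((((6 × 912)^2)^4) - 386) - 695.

634

6 × 912 = 5472 ≡ 164 (mod 1327)
(164)^2 ≡ 356 (mod 1327)
(356)^4 ≡ 388 (mod 1327)
388 - 386 = 2
2 - 695 = -693 ≡ 634 (mod 1327)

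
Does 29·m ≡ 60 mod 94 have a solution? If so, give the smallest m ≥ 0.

28

gcd(29, 94) = 1, so a unique solution mod 94 exists.
29⁻¹ ≡ 13 (mod 94).
m ≡ 13·60 ≡ 28 (mod 94).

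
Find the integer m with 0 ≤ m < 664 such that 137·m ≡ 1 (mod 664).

Run the extended Euclidean algorithm:
664 = 4×137 + 116
137 = 1×116 + 21
116 = 5×21 + 11
21 = 1×11 + 10
11 = 1×10 + 1
10 = 10×1 + 0
gcd(137, 664) = 1, so the inverse exists.
Back-substitute for 1:
1 = 1×11 − 1×10
  = −1×21 + 2×11
  = 2×116 − 11×21
  = −11×137 + 13×116
  = 13×664 − 63×137
So 137⁻¹ ≡ −63 ≡ 601 (mod 664).

601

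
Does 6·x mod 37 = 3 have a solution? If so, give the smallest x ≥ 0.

gcd(6, 37) = 1, so a unique solution mod 37 exists.
6⁻¹ ≡ 31 (mod 37).
x ≡ 31·3 ≡ 19 (mod 37).

19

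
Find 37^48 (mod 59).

48 in binary is 110000, i.e. 48 = 32 + 16.
37^1 ≡ 37 (mod 59)
37^2 ≡ 37^2 = 1369 ≡ 12 (mod 59)
37^4 ≡ 12^2 = 144 ≡ 26 (mod 59)
37^8 ≡ 26^2 = 676 ≡ 27 (mod 59)
37^16 ≡ 27^2 = 729 ≡ 21 (mod 59)
37^32 ≡ 21^2 = 441 ≡ 28 (mod 59)
37^48 = 37^32 × 37^16 ≡ 28 × 21 (mod 59).
28 × 21 = 588 ≡ 57 (mod 59).

57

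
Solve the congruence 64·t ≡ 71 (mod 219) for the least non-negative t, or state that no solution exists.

203

gcd(64, 219) = 1, so a unique solution mod 219 exists.
64⁻¹ ≡ 154 (mod 219).
t ≡ 154·71 ≡ 203 (mod 219).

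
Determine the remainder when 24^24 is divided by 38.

26

Compute successive squares:
24^1 ≡ 24 (mod 38)
24^2 ≡ 24^2 = 576 ≡ 6 (mod 38)
24^4 ≡ 6^2 = 36 (mod 38)
24^8 ≡ 36^2 = 1296 ≡ 4 (mod 38)
24^16 ≡ 4^2 = 16 (mod 38)
24^24 = 24^16 · 24^8 ≡ 16 · 4 (mod 38).
16 · 4 = 64 ≡ 26 (mod 38).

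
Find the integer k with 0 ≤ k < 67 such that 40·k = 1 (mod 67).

62

By the extended Euclidean algorithm:
67 = 1×40 + 27
40 = 1×27 + 13
27 = 2×13 + 1
13 = 13×1 + 0
gcd(40, 67) = 1, so the inverse exists.
Back-substitute for 1:
1 = 1×27 − 2×13
  = −2×40 + 3×27
  = 3×67 − 5×40
So 40⁻¹ ≡ −5 ≡ 62 (mod 67).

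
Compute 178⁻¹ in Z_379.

379 = 2×178 + 23
178 = 7×23 + 17
23 = 1×17 + 6
17 = 2×6 + 5
6 = 1×5 + 1
5 = 5×1 + 0
gcd(178, 379) = 1, so the inverse exists.
Back-substitute for 1:
1 = 1×6 − 1×5
  = −1×17 + 3×6
  = 3×23 − 4×17
  = −4×178 + 31×23
  = 31×379 − 66×178
So 178⁻¹ ≡ −66 ≡ 313 (mod 379).

313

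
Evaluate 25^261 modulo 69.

49

By square-and-multiply:
25^1 ≡ 25 (mod 69)
25^2 ≡ 25^2 = 625 ≡ 4 (mod 69)
25^4 ≡ 4^2 = 16 (mod 69)
25^8 ≡ 16^2 = 256 ≡ 49 (mod 69)
25^16 ≡ 49^2 = 2401 ≡ 55 (mod 69)
25^32 ≡ 55^2 = 3025 ≡ 58 (mod 69)
25^64 ≡ 58^2 = 3364 ≡ 52 (mod 69)
25^128 ≡ 52^2 = 2704 ≡ 13 (mod 69)
25^256 ≡ 13^2 = 169 ≡ 31 (mod 69)
25^261 = 25^256 * 25^4 * 25^1 ≡ 31 * 16 * 25 (mod 69).
Accumulate the product:
31 * 16 = 496 ≡ 13
13 * 25 = 325 ≡ 49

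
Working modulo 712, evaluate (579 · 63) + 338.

503

579 · 63 = 36477 ≡ 165 (mod 712)
165 + 338 = 503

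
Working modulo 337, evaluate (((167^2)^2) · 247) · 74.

(167)^2 ≡ 255 (mod 337)
(255)^2 ≡ 321 (mod 337)
321 · 247 = 79287 ≡ 92 (mod 337)
92 · 74 = 6808 ≡ 68 (mod 337)

68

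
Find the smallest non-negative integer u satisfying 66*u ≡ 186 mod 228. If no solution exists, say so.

gcd(66, 228) = 6, and 6 | 186, so solutions exist.
Divide through by 6: 11*u mod 38 = 31.
11⁻¹ ≡ 7 (mod 38).
u ≡ 7*31 ≡ 27 (mod 38).
The smallest non-negative solution is u = 27.

27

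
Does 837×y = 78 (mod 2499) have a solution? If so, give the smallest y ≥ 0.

gcd(837, 2499) = 3, and 3 | 78, so solutions exist.
Divide through by 3: 279×y mod 833 = 26.
279⁻¹ ≡ 209 (mod 833).
y ≡ 209×26 ≡ 436 (mod 833).
The smallest non-negative solution is y = 436.

436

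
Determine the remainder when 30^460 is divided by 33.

30^1 ≡ 30 (mod 33)
30^2 ≡ 30^2 = 900 ≡ 9 (mod 33)
30^4 ≡ 9^2 = 81 ≡ 15 (mod 33)
30^8 ≡ 15^2 = 225 ≡ 27 (mod 33)
30^16 ≡ 27^2 = 729 ≡ 3 (mod 33)
30^32 ≡ 3^2 = 9 (mod 33)
30^64 ≡ 9^2 = 81 ≡ 15 (mod 33)
30^128 ≡ 15^2 = 225 ≡ 27 (mod 33)
30^256 ≡ 27^2 = 729 ≡ 3 (mod 33)
30^460 = 30^256 * 30^128 * 30^64 * 30^8 * 30^4 ≡ 3 * 27 * 15 * 27 * 15 (mod 33).
Accumulate the product:
3 * 27 = 81 ≡ 15
15 * 15 = 225 ≡ 27
27 * 27 = 729 ≡ 3
3 * 15 = 45 ≡ 12

12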